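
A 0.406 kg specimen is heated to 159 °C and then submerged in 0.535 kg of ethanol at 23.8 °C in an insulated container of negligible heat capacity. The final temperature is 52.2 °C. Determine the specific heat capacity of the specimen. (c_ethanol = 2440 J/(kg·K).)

c ≈ 855 J/(kg·K)

m_s c (T_s − T_f) = m_ethanol c_ethanol (T_f − T_0):
0.406·c·(159 − 52.2) = 0.535·2440·(52.2 − 23.8)
43.36 c = 37073  ⇒  c ≈ 855 J/(kg·K)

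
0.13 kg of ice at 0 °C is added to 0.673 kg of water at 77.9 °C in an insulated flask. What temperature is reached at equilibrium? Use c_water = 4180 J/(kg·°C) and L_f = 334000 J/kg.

T_f ≈ 52.4 °C

Energy balance with sensible and latent terms:
latent heat to melt: 0.13×334000 = 43420; warm the meltwater: 543.4 T; water cools: 0.673×4180×(T − 77.9) = 2813.1(T − 77.9)
3356.5 T = 219144 − 43420 = 175724
T ≈ 52.35 °C — above 0 °C, consistent with complete melting.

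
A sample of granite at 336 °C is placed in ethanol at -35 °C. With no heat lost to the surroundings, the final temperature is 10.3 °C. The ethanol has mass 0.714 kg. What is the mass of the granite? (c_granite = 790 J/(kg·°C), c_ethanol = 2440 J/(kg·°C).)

m ≈ 0.307 kg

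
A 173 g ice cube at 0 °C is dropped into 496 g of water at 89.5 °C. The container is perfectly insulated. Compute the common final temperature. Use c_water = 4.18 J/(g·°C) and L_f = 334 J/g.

Energy balance with sensible and latent terms:
melt ice: 173×334 = 57782
  meltwater 0→T: 173×4.18×T = 723.14 T
  water cools: 496×4.18×(T − 89.5) = 2073.3(T − 89.5)
2796.4 T = 185559 − 57782 = 127777
T ≈ 45.69 °C. Since T > 0 °C, the all-ice-melts assumption holds.

T_f ≈ 45.7 °C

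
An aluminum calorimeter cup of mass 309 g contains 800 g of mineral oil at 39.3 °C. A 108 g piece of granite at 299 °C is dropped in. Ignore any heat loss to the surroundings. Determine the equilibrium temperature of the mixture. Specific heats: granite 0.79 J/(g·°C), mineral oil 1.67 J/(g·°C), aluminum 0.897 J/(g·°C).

Energy conservation, ΣQ = 0:
108*0.79*(T − 299) + 800*1.67*(T − 39.3) + 309*0.897*(T − 39.3) = 0
1698.5 T = 88908
T = 88908 / 1698.5 = 52.3 °C

T_f ≈ 52.3 °C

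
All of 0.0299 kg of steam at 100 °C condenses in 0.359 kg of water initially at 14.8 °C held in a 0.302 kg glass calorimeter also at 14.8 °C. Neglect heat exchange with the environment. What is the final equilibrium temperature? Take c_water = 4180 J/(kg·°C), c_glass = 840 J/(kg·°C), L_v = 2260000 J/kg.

Setting the total heat transfer to zero:
latent heat released on condensation: 0.0299×2260000 = 67574; condensate cools 100→T: 0.0299×4180×(T − 100) = 124.98(T − 100); original water: 1500.6(T − 14.8); cup: 253.68(T − 14.8)
1879.3 T = 67574 + 12498 + 25964 = 106036
T ≈ 56.42 °C (< 100 °C, so full condensation is consistent).

T_f ≈ 56.4 °C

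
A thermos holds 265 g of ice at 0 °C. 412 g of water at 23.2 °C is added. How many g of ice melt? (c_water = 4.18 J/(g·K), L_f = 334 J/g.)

m_melted ≈ 120 g

Cooling the water to 0 °C releases 412×4.18×23.2 = 39954 J.
Melting all 265 g of ice would need 265×334 = 88510 J.
Since 39954 < 88510 J, not all the ice melts; equilibrium is at 0 °C.
Mass melted = 39954/334 ≈ 119.6 g.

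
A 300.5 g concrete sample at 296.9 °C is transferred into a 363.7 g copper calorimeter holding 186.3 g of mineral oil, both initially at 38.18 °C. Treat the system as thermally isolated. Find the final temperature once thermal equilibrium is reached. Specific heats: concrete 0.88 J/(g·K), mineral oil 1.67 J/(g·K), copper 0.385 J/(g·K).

T_f ≈ 133.8 °C

Setting the total heat transfer to zero:
300.5×0.88×(T − 296.9) + 186.3×1.67×(T − 38.18) + 363.7×0.385×(T − 38.18) = 0
264.44(T − 296.9) + 311.12(T − 38.18) + 140.02(T − 38.18) = 0
715.59 T = 95737
T = 95737 / 715.59 = 134 °C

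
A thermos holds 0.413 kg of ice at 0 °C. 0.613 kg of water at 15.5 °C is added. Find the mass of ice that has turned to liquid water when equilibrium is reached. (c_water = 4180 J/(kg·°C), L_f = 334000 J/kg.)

Cooling the water to 0 °C releases 0.613·4180·15.5 = 39716 J.
Melting all 0.413 kg of ice would need 0.413·334000 = 137942 J.
39716 J < 137942 J, so only part of the ice melts and the system sits at 0 °C.
m_melted·334000 = 39716  ⇒  m_melted ≈ 0.1189 kg.

m_melted ≈ 0.119 kg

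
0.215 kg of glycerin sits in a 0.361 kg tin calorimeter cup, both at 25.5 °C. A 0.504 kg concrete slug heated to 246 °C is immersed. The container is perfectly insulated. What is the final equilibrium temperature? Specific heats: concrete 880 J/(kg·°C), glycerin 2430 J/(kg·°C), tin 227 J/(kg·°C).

T_f ≈ 118.8 °C

Energy conservation, ΣQ = 0:
0.504×880×(T − 246) + 0.215×2430×(T − 25.5) + 0.361×227×(T − 25.5) = 0
1047.9 T = 124518
T = 124518 / 1047.9 = 119 °C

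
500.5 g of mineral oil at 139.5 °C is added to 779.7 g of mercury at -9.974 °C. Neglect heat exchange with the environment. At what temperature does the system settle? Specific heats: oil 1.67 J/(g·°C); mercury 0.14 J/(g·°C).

T_f ≈ 122.2 °C

Conservation of energy gives ΣQ = 0:
500.5*1.67*(T − 139.5) + 779.7*0.14*(T − (-9.974)) = 0
835.83(T − 139.5) + 109.16(T − (-9.974)) = 0
(835.83 + 109.16) T = 835.83*139.5 + 109.16*(-9.974)
T ≈ 122.23 °C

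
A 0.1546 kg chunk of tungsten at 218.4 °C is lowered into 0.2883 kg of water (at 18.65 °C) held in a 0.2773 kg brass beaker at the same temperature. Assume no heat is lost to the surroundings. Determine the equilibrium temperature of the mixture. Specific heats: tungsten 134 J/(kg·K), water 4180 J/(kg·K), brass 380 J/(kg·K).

T_f ≈ 21.8 °C

With ΣQ=0 the equilibrium temperature is the m·c-weighted mean:
T_f = (20.72×218.4 + 1205.1×18.65 + 105.37×18.65) / (20.72 + 1205.1 + 105.37)
    = 28965 / 1331.2 ≈ 21.76 °C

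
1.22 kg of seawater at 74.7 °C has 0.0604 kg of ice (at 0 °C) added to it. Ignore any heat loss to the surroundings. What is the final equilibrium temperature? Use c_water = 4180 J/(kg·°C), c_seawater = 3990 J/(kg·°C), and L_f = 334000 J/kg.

T_f ≈ 67.1 °C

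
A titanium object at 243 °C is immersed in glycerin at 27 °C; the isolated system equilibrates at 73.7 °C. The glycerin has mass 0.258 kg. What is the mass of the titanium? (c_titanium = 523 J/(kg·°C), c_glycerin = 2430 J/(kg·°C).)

Net heat exchanged in the isolated system is zero:
m×523×(73.7 − 243) + 0.258×2430×(73.7 − 27) = 0
-88544 m = -29278
m = -29278/-88544 ≈ 0.3307 kg

m ≈ 0.331 kg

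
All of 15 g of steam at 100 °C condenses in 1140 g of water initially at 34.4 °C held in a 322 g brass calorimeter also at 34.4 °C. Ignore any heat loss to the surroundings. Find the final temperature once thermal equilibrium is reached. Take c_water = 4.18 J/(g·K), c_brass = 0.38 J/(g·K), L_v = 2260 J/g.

T_f ≈ 42.1 °C

Setting the total heat transfer to zero:
condense steam: −15×2260 = −33900; condensed water 100 °C→T: 62.7(T − 100); water warms: 1140×4.18×(T − 34.4) = 4765.2(T − 34.4); cup: 122.36(T − 34.4)
4950.3 T = 33900 + 6270 + 168132 = 208302
T ≈ 42.08 °C, under the boiling point, so the assumption holds.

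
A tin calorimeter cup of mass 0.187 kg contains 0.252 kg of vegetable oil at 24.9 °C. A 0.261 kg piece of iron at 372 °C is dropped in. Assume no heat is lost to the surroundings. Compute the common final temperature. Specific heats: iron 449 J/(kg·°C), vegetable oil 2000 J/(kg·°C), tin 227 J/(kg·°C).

T_f ≈ 86.2 °C

Taking heat into each body as positive, Σ m c ΔT = 0:
0.261×449×(T − 372) + 0.252×2000×(T − 24.9) + 0.187×227×(T − 24.9) = 0
117.19(T − 372) + 504(T − 24.9) + 42.45(T − 24.9) = 0
(117.19 + 504 + 42.45) T = 117.19×372 + 504×24.9 + 42.45×24.9
T = 57201 / 663.64 = 86.2 °C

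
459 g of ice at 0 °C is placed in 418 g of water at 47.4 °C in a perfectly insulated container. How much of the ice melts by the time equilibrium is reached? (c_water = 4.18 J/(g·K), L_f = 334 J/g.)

Cooling the water to 0 °C releases 418×4.18×47.4 = 82819 J.
To melt every bit of ice: 459×334 = 153306 J.
82819 J < 153306 J, so only part of the ice melts and the system sits at 0 °C.
Mass melted = 82819/334 ≈ 248 g.

m_melted ≈ 248 g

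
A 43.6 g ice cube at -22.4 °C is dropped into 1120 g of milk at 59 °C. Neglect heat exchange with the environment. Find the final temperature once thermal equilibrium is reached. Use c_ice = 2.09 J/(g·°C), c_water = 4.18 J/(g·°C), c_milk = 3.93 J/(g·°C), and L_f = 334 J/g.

Energy balance with sensible and latent terms:
warm ice to 0 °C: 43.6·2.09·(0 − (-22.4)) = 2041.2; melt ice: 43.6·334 = 14562; warm the meltwater: 182.25 T; milk cools: 1120·3.93·(T − 59) = 4401.6(T − 59)
4583.8 T = 259694 − 16604 = 243091
T ≈ 53.03 °C — above 0 °C, consistent with complete melting.

T_f ≈ 53.0 °C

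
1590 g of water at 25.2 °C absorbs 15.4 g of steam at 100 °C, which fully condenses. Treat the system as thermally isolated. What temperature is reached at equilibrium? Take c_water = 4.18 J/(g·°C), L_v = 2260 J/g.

T_f ≈ 31.1 °C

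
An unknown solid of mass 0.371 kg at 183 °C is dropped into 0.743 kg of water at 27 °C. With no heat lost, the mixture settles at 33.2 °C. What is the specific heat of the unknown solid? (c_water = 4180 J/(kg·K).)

Setting the total heat transfer to zero:
0.371·c·(33.2 − 183) + 0.743·4180·(33.2 − 27) = 0
-55.58 c = -19256
c = -19256/-55.58 ≈ 346.5 J/(kg·K)

c ≈ 346 J/(kg·K)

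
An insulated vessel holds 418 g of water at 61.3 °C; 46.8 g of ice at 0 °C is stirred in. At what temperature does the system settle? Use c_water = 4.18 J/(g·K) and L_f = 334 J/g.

Energy conservation, ΣQ = 0:
latent heat to melt: 46.8·334 = 15631; meltwater 0→T: 46.8·4.18·T = 195.62 T; water: 1747.2(T − 61.3)
1942.9 T = 107106 − 15631 = 91475
T ≈ 47.08 °C. Since T > 0 °C, the all-ice-melts assumption holds.

T_f ≈ 47.1 °C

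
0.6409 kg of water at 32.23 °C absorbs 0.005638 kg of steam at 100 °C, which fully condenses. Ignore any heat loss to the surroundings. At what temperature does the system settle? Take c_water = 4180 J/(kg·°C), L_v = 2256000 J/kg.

Energy balance with sensible and latent terms:
steam→water at 100 °C releases m L_v = 0.005638×2256000 = 12719; condensed water 100 °C→T: 23.57(T − 100); water warms: 0.6409×4180×(T − 32.23) = 2679(T − 32.23)
2702.5 T = 12719 + 2356.7 + 86343 = 101419
T ≈ 37.53 °C — below 100 °C, confirming all the steam condensed.

T_f ≈ 37.5 °C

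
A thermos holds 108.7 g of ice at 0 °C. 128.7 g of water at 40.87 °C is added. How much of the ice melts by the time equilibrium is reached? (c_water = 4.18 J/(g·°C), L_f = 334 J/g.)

m_melted ≈ 65.8 g

Water can give up m c ΔT = 128.7·4.18·40.87 = 21987 J before reaching 0 °C.
Melting all 108.7 g of ice would need 108.7·334 = 36306 J.
21987 J < 36306 J, so only part of the ice melts and the system sits at 0 °C.
m_melted·334 = 21987  ⇒  m_melted ≈ 65.83 g.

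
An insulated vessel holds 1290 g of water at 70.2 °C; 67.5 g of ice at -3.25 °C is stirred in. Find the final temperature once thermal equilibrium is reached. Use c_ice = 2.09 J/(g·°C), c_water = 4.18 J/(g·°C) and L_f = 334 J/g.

T_f ≈ 62.7 °C

Heat gained plus heat lost sum to zero:
ice -3.25→0 °C: 67.5·2.09·3.25 = 458.49
  melt ice: 67.5·334 = 22545
  meltwater 0→T: 67.5·4.18·T = 282.15 T
  water: 5392.2(T − 70.2)
5674.3 T = 378532 − 23003 = 355529
T ≈ 62.66 °C — above 0 °C, consistent with complete melting.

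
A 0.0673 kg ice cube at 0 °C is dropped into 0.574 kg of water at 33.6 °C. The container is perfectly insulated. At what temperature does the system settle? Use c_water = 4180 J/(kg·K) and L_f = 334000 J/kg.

T_f ≈ 21.7 °C

Net heat exchanged in the isolated system is zero:
melt ice: 0.0673×334000 = 22478
  meltwater 0→T: 0.0673×4180×T = 281.31 T
  water: 2399.3(T − 33.6)
2680.6 T = 80617 − 22478 = 58139
T ≈ 21.69 °C — above 0 °C, consistent with complete melting.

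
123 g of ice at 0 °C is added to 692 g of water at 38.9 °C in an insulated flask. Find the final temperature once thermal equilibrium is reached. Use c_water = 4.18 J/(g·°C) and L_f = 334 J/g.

T_f ≈ 21.0 °C

Let T be the final temperature. ΣQ_i = 0:
melt ice: 123·334 = 41082; warm the meltwater: 514.14 T; water: 2892.6(T − 38.9)
3406.7 T = 112521 − 41082 = 71439
T ≈ 20.97 °C (positive, so assuming full melt was valid).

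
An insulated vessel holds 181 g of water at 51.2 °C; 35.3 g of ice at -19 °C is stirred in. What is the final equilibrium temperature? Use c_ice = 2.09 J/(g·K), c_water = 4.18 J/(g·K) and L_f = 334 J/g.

Taking heat into each body as positive, Σ m c ΔT = 0:
ice -19→0 °C: 35.3·2.09·19 = 1401.8
  fusion: m_ice L_f = 35.3·334 = 11790
  meltwater 0→T: 35.3·4.18·T = 147.55 T
  water: 756.58(T − 51.2)
904.13 T = 38737 − 13192 = 25545
T ≈ 28.25 °C. Since T > 0 °C, the all-ice-melts assumption holds.

T_f ≈ 28.3 °C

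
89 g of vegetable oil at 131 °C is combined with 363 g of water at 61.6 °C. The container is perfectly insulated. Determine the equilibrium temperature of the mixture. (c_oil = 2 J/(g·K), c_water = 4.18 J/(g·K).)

T_f ≈ 68.9 °C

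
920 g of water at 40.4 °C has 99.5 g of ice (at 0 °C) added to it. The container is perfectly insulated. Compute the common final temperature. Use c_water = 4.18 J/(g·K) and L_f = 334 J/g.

Energy conservation, ΣQ = 0:
melt ice: 99.5·334 = 33233; meltwater 0→T: 99.5·4.18·T = 415.91 T; water: 3845.6(T − 40.4)
4261.5 T = 155362 − 33233 = 122129
T ≈ 28.66 °C. Since T > 0 °C, the all-ice-melts assumption holds.

T_f ≈ 28.7 °C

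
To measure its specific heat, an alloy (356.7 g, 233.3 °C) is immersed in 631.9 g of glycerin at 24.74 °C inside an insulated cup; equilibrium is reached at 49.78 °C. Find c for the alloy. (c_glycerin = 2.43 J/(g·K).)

c ≈ 0.587 J/(g·K)

Taking heat into each body as positive, Σ m c ΔT = 0:
356.7·c·(49.78 − 233.3) + 631.9·2.43·(49.78 − 24.74) = 0
-65462 c = -38449
c = -38449/-65462 ≈ 0.5874 J/(g·K)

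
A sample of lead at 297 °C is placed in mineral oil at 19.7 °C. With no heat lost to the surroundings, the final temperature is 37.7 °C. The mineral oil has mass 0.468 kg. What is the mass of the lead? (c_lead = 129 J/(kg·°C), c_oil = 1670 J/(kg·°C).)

m ≈ 0.421 kg

Heat lost by the lead = heat gained by the oil:
m×129×(297 − 37.7) = 0.468×1670×(37.7 − 19.7)
33450 m = 14068  ⇒  m ≈ 0.4206 kg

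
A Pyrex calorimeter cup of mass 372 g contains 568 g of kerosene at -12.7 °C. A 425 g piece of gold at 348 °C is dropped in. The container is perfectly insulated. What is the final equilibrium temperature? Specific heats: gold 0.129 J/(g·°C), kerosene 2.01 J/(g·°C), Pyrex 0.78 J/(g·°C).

Taking heat into each body as positive, Σ m c ΔT = 0:
425×0.129×(T − 348) + 568×2.01×(T − (-12.7)) + 372×0.78×(T − (-12.7)) = 0
54.83(T − 348) + 1141.7(T − (-12.7)) + 290.16(T − (-12.7)) = 0
1486.7 T = 894.73
T = 894.73/1486.7 ≈ 0.60 °C

T_f ≈ 0.6 °C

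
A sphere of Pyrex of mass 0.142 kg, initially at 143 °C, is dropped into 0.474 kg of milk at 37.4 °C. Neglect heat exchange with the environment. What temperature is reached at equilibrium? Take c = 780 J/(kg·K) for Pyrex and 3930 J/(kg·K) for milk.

Set heat shed by the hot body equal to heat absorbed by the cold body:
0.142·780·(143 − T) = 0.474·3930·(T − 37.4)
110.76(143 − T) = 1862.8(T − 37.4)
1973.6 T = 85508  ⇒  T ≈ 43.33 °C

T_f ≈ 43.3 °C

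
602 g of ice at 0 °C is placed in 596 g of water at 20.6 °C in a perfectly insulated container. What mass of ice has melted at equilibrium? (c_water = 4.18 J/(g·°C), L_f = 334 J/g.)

m_melted ≈ 154 g

Heat available from the water dropping to 0 °C: 596×4.18×20.6 = 51320 J.
Fully melting the ice requires m_ice L_f = 602×334 = 201068 J.
Since 51320 < 201068 J, not all the ice melts; equilibrium is at 0 °C.
m_melted×334 = 51320  ⇒  m_melted ≈ 153.7 g.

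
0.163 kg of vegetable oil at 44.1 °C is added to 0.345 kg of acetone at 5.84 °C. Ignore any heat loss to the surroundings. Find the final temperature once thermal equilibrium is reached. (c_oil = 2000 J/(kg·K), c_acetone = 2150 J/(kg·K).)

T_f ≈ 17.5 °C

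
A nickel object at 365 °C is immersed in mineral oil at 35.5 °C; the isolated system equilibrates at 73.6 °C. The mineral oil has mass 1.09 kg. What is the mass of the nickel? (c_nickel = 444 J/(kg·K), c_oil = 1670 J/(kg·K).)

Setting the total heat transfer to zero:
m·444·(73.6 − 365) + 1.09·1670·(73.6 − 35.5) = 0
-129382 m = -69353
m = -69353/-129382 ≈ 0.536 kg

m ≈ 0.536 kg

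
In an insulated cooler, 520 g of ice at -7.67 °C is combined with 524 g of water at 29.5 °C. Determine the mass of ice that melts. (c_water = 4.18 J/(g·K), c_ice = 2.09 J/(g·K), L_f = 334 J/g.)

Cooling the water to 0 °C releases 524·4.18·29.5 = 64614 J.
Warming the ice to 0 °C takes 520·2.09·7.67 = 8335.8 J, leaving 56279 J for melting.
To melt every bit of ice: 520·334 = 173680 J.
56279 J < 173680 J, so only part of the ice melts and the system sits at 0 °C.
m_melt = 56279 / L_f = 168.5 g.

m_melted ≈ 168 g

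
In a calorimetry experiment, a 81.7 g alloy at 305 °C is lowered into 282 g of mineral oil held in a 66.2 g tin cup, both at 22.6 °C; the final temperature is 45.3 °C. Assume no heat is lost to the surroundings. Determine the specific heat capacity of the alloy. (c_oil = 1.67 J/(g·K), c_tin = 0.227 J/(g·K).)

c ≈ 0.52 J/(g·K)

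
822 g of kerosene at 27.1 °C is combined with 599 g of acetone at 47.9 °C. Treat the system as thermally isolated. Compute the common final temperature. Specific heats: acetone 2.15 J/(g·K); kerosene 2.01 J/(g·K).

T_f ≈ 36.2 °C

|Q_acetone| = |Q_kerosene|:
599×2.15×(47.9 − T) = 822×2.01×(T − 27.1)
1287.8(47.9 − T) = 1652.2(T − 27.1)
2940.1 T = 106463  ⇒  T ≈ 36.21 °C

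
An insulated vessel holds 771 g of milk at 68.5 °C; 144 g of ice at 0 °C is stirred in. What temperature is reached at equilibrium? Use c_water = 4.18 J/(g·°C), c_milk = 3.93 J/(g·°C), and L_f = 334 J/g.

Let T be the final temperature. ΣQ_i = 0:
latent heat to melt: 144·334 = 48096; meltwater 0→T: 144·4.18·T = 601.92 T; milk: 3030(T − 68.5)
3632 T = 207557 − 48096 = 159461
T ≈ 43.91 °C — above 0 °C, consistent with complete melting.

T_f ≈ 43.9 °C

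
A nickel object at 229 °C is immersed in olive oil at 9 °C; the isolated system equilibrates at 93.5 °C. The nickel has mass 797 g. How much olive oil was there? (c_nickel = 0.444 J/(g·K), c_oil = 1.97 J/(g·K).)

|Q_nickel| = |Q_oil|:
797·0.444·(229 − 93.5) = m·1.97·(93.5 − 9)
166.47 m = 47949  ⇒  m ≈ 288 g

m ≈ 288 g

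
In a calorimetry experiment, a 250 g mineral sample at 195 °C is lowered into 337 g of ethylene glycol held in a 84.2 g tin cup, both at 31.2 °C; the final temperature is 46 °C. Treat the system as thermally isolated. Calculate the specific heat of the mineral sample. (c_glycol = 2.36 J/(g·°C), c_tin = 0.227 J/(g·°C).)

c ≈ 0.324 J/(g·°C)

Heat gained plus heat lost sum to zero:
250·c·(46 − 195) + 337·2.36·(46 − 31.2) + 84.2·0.227·(46 − 31.2) = 0
-37250 c = -12054
c = -12054/-37250 ≈ 0.3236 J/(g·°C)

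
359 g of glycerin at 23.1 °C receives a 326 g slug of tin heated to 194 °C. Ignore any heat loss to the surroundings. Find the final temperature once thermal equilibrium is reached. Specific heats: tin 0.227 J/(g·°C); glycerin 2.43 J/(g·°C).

T_f ≈ 36.5 °C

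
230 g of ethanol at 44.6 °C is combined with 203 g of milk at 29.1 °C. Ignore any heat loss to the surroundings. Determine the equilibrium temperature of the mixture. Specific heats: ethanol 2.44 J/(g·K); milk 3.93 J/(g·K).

T_f ≈ 35.5 °C

T_f = Σ m_i c_i T_i / Σ m_i c_i:
T_f = (561.2·44.6 + 797.79·29.1) / (561.2 + 797.79)
    = 48245 / 1359 ≈ 35.50 °C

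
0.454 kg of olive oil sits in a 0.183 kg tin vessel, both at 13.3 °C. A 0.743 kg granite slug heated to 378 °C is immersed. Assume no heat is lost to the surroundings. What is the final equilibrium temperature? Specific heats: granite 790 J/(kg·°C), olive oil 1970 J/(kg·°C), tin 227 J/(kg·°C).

T_f ≈ 153.9 °C

Conservation of energy gives ΣQ = 0:
0.743*790*(T − 378) + 0.454*1970*(T − 13.3) + 0.183*227*(T − 13.3) = 0
586.97(T − 378) + 894.38(T − 13.3) + 41.54(T − 13.3) = 0
(586.97 + 894.38 + 41.54) T = 586.97*378 + 894.38*13.3 + 41.54*13.3
T = 234322/1522.9 ≈ 153.87 °C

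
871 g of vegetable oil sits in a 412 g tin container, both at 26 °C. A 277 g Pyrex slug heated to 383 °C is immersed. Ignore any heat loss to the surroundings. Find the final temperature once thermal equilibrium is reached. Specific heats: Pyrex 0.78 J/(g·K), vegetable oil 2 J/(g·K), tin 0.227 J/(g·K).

T_f ≈ 63.6 °C

T_f = Σ m_i c_i T_i / Σ m_i c_i:
T_f = (216.06×383 + 1742×26 + 93.52×26) / (216.06 + 1742 + 93.52)
    = 130475 / 2051.6 ≈ 63.60 °C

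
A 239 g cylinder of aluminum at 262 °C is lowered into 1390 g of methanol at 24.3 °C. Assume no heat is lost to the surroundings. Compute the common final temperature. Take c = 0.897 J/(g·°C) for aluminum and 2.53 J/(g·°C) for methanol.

T_f ≈ 38.0 °C

Heat gained plus heat lost sum to zero:
239*0.897*(T − 262) + 1390*2.53*(T − 24.3) = 0
3731.1 T = 141624
T = 141624/3731.1 ≈ 37.96 °C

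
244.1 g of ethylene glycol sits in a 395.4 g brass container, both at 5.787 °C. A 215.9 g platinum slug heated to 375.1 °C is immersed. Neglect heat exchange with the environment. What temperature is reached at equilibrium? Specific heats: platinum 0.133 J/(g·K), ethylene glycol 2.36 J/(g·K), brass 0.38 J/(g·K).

Conservation of energy gives ΣQ = 0:
215.9×0.133×(T − 375.1) + 244.1×2.36×(T − 5.787) + 395.4×0.38×(T − 5.787) = 0
28.71(T − 375.1) + 576.08(T − 5.787) + 150.25(T − 5.787) = 0
(28.71 + 576.08 + 150.25) T = 28.71×375.1 + 576.08×5.787 + 150.25×5.787
T ≈ 19.83 °C

T_f ≈ 19.8 °C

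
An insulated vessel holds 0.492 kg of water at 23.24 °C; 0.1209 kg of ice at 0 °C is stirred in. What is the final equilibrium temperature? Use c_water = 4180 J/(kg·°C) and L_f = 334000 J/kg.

Net heat exchanged in the isolated system is zero:
fusion: m_ice L_f = 0.1209·334000 = 40381
  warm the meltwater: 505.36 T
  water: 2056.6(T − 23.24)
2561.9 T = 47794 − 40381 = 7413.9
T ≈ 2.89 °C. Since T > 0 °C, the all-ice-melts assumption holds.

T_f ≈ 2.9 °C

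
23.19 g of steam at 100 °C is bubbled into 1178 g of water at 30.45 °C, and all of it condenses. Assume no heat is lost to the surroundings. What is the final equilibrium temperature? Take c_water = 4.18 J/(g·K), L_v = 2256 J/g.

Energy balance with sensible and latent terms:
latent heat released on condensation: 23.19×2256 = 52317; condensate cools 100→T: 23.19×4.18×(T − 100) = 96.93(T − 100); original water: 4924(T − 30.45)
5021 T = 52317 + 9693.4 + 149937 = 211947
T ≈ 42.21 °C (< 100 °C, so full condensation is consistent).

T_f ≈ 42.2 °C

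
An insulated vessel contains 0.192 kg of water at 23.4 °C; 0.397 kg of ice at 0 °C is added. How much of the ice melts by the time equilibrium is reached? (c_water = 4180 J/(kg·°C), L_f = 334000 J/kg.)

m_melted ≈ 0.0562 kg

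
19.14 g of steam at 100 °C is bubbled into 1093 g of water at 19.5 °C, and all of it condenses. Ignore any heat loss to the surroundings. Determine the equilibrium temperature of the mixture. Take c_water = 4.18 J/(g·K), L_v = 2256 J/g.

Conservation of energy gives ΣQ = 0:
condense steam: −19.14×2256 = −43180; condensed water 100 °C→T: 80.01(T − 100); water warms: 1093×4.18×(T − 19.5) = 4568.7(T − 19.5)
4648.7 T = 43180 + 8000.5 + 89090 = 140271
T ≈ 30.17 °C (< 100 °C, so full condensation is consistent).

T_f ≈ 30.2 °C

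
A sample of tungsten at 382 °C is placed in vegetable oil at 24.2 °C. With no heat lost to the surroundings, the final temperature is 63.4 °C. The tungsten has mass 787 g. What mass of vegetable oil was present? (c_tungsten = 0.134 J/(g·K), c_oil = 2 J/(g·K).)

Net heat exchanged in the isolated system is zero:
787×0.134×(63.4 − 382) + m×2×(63.4 − 24.2) = 0
78.4 m = 33599
m = 33599/78.4 ≈ 428.6 g

m ≈ 429 g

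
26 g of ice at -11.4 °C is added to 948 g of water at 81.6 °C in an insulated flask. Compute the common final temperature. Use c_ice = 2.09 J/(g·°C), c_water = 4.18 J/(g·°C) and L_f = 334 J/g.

T_f ≈ 77.1 °C

Energy balance with sensible and latent terms:
ice -11.4→0 °C: 26×2.09×11.4 = 619.48
  melt ice: 26×334 = 8684
  meltwater 0→T: 26×4.18×T = 108.68 T
  water cools: 948×4.18×(T − 81.6) = 3962.6(T − 81.6)
4071.3 T = 323351 − 9303.5 = 314048
T ≈ 77.14 °C. Since T > 0 °C, the all-ice-melts assumption holds.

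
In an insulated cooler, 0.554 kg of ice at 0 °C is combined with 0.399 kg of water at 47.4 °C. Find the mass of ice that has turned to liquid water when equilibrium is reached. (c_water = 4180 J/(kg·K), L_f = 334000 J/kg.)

Cooling the water to 0 °C releases 0.399·4180·47.4 = 79055 J.
Melting all 0.554 kg of ice would need 0.554·334000 = 185036 J.
Since 79055 < 185036 J, not all the ice melts; equilibrium is at 0 °C.
Mass melted = 79055/334000 ≈ 0.2367 kg.

m_melted ≈ 0.237 kg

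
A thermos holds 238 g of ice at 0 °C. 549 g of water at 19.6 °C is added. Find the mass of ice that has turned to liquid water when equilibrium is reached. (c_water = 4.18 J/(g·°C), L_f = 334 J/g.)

Water can give up m c ΔT = 549×4.18×19.6 = 44978 J before reaching 0 °C.
To melt every bit of ice: 238×334 = 79492 J.
Since 44978 < 79492 J, not all the ice melts; equilibrium is at 0 °C.
m_melt = 44978 / L_f = 134.7 g.

m_melted ≈ 135 g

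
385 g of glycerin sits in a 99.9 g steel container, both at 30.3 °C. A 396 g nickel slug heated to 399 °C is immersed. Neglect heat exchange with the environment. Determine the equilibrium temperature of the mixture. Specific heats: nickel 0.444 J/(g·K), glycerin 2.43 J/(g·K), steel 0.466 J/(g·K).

T_f ≈ 86.3 °C

Conservation of energy gives ΣQ = 0:
396×0.444×(T − 399) + 385×2.43×(T − 30.3) + 99.9×0.466×(T − 30.3) = 0
1157.9 T = 99912
T = 99912 / 1157.9 = 86.3 °C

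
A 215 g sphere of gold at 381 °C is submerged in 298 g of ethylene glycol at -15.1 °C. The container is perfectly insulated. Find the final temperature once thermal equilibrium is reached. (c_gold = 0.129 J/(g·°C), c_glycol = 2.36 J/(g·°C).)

T_f ≈ -0.1 °C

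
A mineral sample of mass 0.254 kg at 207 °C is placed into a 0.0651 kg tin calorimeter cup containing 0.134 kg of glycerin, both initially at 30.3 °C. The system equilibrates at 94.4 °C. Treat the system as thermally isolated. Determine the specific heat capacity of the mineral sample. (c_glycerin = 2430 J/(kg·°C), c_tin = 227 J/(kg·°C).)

Conservation of energy gives ΣQ = 0:
0.254×c×(94.4 − 207) + 0.134×2430×(94.4 − 30.3) + 0.0651×227×(94.4 − 30.3) = 0
-28.6 c = -21819
c = -21819/-28.6 ≈ 762.9 J/(kg·°C)

c ≈ 763 J/(kg·°C)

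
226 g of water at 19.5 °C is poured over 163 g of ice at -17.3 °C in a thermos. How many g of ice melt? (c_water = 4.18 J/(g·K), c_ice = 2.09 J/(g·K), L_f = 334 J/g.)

m_melted ≈ 37.5 g

Water can give up m c ΔT = 226×4.18×19.5 = 18421 J before reaching 0 °C.
Of that, 163×2.09×17.3 = 5893.6 J goes to bring the ice to 0 °C, leaving 12528 J.
To melt every bit of ice: 163×334 = 54442 J.
12528 J < 54442 J, so only part of the ice melts and the system sits at 0 °C.
m_melted×334 = 12528  ⇒  m_melted ≈ 37.51 g.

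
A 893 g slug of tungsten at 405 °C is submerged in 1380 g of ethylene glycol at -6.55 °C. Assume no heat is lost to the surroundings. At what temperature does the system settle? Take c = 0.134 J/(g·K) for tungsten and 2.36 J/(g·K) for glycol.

T_f ≈ 8.0 °C

|Q_tungsten| = |Q_glycol|:
893*0.134*(405 − T) = 1380*2.36*(T − (-6.55))
119.66(405 − T) = 3256.8(T − (-6.55))
3376.5 T = 27131  ⇒  T ≈ 8.04 °C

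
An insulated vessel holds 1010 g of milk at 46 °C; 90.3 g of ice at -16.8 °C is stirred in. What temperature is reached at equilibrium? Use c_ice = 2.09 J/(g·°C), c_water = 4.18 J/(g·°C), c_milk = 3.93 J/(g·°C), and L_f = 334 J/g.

Conservation of energy gives ΣQ = 0:
warm ice to 0 °C: 90.3×2.09×(0 − (-16.8)) = 3170.6
  fusion: m_ice L_f = 90.3×334 = 30160
  warm the meltwater: 377.45 T
  milk: 3969.3(T − 46)
4346.8 T = 182588 − 33331 = 149257
T ≈ 34.34 °C (positive, so assuming full melt was valid).

T_f ≈ 34.3 °C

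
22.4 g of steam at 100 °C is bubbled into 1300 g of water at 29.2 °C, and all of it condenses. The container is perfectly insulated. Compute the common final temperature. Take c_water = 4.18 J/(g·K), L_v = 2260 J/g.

T_f ≈ 39.6 °C

Net heat exchanged in the isolated system is zero:
steam→water at 100 °C releases m L_v = 22.4·2260 = 50624; condensed water 100 °C→T: 93.63(T − 100); original water: 5434(T − 29.2)
5527.6 T = 50624 + 9363.2 + 158673 = 218660
T ≈ 39.56 °C — below 100 °C, confirming all the steam condensed.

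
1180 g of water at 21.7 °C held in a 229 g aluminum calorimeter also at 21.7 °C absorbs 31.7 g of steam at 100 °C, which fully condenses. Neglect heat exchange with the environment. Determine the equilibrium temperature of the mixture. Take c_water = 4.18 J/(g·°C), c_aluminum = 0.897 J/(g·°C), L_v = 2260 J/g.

Energy balance with sensible and latent terms:
steam→water at 100 °C releases m L_v = 31.7·2260 = 71642
  condensate cools 100→T: 31.7·4.18·(T − 100) = 132.51(T − 100)
  water warms: 1180·4.18·(T − 21.7) = 4932.4(T − 21.7)
  aluminum cup: 229·0.897·(T − 21.7) = 205.41(T − 21.7)
5270.3 T = 71642 + 13251 + 111491 = 196383
T ≈ 37.26 °C — below 100 °C, confirming all the steam condensed.

T_f ≈ 37.3 °C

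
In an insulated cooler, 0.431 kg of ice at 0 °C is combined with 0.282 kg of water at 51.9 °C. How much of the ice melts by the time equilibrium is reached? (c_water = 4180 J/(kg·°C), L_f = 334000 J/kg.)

m_melted ≈ 0.183 kg

Heat available from the water dropping to 0 °C: 0.282×4180×51.9 = 61178 J.
Melting all 0.431 kg of ice would need 0.431×334000 = 143954 J.
That's not enough to melt it all — equilibrium is at 0 °C with ice remaining.
m_melted×334000 = 61178  ⇒  m_melted ≈ 0.1832 kg.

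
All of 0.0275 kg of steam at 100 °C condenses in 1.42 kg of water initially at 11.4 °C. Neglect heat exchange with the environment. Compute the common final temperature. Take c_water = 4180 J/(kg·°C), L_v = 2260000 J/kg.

Let T be the final temperature. ΣQ_i = 0:
latent heat released on condensation: 0.0275·2260000 = 62150; condensate cools 100→T: 0.0275·4180·(T − 100) = 114.95(T − 100); water warms: 1.42·4180·(T − 11.4) = 5935.6(T − 11.4)
6050.5 T = 62150 + 11495 + 67666 = 141311
T ≈ 23.36 °C — below 100 °C, confirming all the steam condensed.

T_f ≈ 23.4 °C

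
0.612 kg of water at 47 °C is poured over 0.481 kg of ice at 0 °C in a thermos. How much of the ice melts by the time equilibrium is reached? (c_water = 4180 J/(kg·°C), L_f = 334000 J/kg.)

m_melted ≈ 0.36 kg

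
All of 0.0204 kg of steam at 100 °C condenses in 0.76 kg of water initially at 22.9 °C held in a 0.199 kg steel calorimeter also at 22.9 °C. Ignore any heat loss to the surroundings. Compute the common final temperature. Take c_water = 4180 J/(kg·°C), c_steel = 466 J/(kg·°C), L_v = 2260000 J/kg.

T_f ≈ 38.6 °C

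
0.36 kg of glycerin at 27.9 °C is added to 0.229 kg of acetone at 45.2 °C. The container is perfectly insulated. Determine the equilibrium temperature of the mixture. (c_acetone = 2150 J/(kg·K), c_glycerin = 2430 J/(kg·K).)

T_f ≈ 34.1 °C

With ΣQ=0 the equilibrium temperature is the m·c-weighted mean:
T_f = (492.35·45.2 + 874.8·27.9) / (492.35 + 874.8)
    = 46661 / 1367.2 ≈ 34.13 °C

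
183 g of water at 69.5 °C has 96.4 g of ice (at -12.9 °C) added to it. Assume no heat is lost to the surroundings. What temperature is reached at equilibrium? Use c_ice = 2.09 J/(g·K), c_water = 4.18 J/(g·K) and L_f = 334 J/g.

T_f ≈ 15.7 °C

Heat gained plus heat lost sum to zero:
ice -12.9→0 °C: 96.4×2.09×12.9 = 2599; latent heat to melt: 96.4×334 = 32198; warm the meltwater: 402.95 T; water: 764.94(T − 69.5)
1167.9 T = 53163 − 34797 = 18367
T ≈ 15.73 °C — above 0 °C, consistent with complete melting.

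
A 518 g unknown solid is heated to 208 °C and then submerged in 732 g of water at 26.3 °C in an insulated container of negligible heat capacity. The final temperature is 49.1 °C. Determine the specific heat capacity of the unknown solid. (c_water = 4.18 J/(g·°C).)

c ≈ 0.848 J/(g·°C)

m_s c (T_s − T_f) = m_water c_water (T_f − T_0):
518×c×(208 − 49.1) = 732×4.18×(49.1 − 26.3)
82310 c = 69763  ⇒  c ≈ 0.8476 J/(g·°C)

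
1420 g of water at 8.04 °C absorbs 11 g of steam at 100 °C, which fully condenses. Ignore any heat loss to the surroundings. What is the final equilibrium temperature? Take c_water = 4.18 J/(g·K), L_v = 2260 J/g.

T_f ≈ 12.9 °C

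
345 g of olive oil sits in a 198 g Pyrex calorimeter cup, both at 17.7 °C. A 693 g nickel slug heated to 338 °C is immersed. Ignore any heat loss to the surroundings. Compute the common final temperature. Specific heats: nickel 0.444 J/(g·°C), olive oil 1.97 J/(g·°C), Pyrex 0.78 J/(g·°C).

T_f ≈ 104.0 °C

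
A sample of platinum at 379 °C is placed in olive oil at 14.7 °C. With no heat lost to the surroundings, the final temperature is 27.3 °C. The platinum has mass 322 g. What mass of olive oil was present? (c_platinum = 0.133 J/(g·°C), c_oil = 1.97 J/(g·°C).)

|Q_platinum| = |Q_oil|:
322·0.133·(379 − 27.3) = m·1.97·(27.3 − 14.7)
24.82 m = 15062  ⇒  m ≈ 606.8 g

m ≈ 607 g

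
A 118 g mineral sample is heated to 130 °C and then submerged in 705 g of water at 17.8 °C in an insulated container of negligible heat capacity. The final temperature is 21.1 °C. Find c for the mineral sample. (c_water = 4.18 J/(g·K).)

c ≈ 0.757 J/(g·K)

m_s c (T_s − T_f) = m_water c_water (T_f − T_0):
118·c·(130 − 21.1) = 705·4.18·(21.1 − 17.8)
12850 c = 9724.8  ⇒  c ≈ 0.7568 J/(g·K)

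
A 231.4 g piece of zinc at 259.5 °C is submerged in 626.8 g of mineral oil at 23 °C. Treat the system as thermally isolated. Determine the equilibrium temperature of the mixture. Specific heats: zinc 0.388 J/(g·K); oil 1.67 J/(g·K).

T_f = Σ m_i c_i T_i / Σ m_i c_i:
T_f = (89.78·259.5 + 1046.8·23) / (89.78 + 1046.8)
    = 47374 / 1136.5 ≈ 41.68 °C

T_f ≈ 41.7 °C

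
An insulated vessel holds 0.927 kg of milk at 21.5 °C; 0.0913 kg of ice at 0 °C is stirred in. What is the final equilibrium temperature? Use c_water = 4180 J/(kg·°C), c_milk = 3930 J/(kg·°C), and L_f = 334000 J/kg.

T_f ≈ 11.9 °C

Conservation of energy gives ΣQ = 0:
latent heat to melt: 0.0913·334000 = 30494; meltwater 0→T: 0.0913·4180·T = 381.63 T; milk cools: 0.927·3930·(T − 21.5) = 3643.1(T − 21.5)
4024.7 T = 78327 − 30494 = 47833
T ≈ 11.88 °C — above 0 °C, consistent with complete melting.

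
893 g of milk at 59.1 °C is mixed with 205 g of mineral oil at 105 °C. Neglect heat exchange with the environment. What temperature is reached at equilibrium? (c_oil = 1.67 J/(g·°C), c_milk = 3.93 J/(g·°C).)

T_f ≈ 63.2 °C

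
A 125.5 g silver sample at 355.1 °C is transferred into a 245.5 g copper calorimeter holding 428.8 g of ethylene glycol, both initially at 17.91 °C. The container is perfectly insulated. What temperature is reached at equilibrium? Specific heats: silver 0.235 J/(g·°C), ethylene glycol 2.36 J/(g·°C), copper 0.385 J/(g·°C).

T_f ≈ 26.7 °C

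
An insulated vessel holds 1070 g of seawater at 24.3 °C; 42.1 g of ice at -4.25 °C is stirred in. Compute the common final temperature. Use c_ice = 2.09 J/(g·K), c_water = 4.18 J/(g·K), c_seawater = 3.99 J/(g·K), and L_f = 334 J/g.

Sum of m c ΔT and latent-heat terms is zero:
warm ice to 0 °C: 42.1×2.09×(0 − (-4.25)) = 373.95; latent heat to melt: 42.1×334 = 14061; warm the meltwater: 175.98 T; seawater cools: 1070×3.99×(T − 24.3) = 4269.3(T − 24.3)
4445.3 T = 103744 − 14435 = 89309
T ≈ 20.09 °C (positive, so assuming full melt was valid).

T_f ≈ 20.1 °C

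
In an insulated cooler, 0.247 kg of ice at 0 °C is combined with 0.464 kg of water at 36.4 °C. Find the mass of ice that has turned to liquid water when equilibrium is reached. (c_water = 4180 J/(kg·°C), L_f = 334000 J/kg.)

m_melted ≈ 0.211 kg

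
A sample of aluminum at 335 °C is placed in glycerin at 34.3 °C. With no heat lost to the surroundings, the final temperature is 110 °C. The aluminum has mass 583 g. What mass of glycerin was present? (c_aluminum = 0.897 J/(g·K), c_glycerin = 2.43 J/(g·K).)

m ≈ 640 g

Conservation of energy gives ΣQ = 0:
583×0.897×(110 − 335) + m×2.43×(110 − 34.3) = 0
183.95 m = 117664
m = 117664/183.95 ≈ 639.6 g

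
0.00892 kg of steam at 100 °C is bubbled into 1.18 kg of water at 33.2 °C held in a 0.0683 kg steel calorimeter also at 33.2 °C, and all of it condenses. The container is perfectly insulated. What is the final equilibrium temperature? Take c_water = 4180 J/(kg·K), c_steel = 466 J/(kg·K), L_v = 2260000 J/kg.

T_f ≈ 37.7 °C

Heat gained plus heat lost sum to zero:
condense steam: −0.00892·2260000 = −20159
  condensed water 100 °C→T: 37.29(T − 100)
  water warms: 1.18·4180·(T − 33.2) = 4932.4(T − 33.2)
  cup: 31.83(T − 33.2)
5001.5 T = 20159 + 3728.6 + 164812 = 188700
T ≈ 37.73 °C — below 100 °C, confirming all the steam condensed.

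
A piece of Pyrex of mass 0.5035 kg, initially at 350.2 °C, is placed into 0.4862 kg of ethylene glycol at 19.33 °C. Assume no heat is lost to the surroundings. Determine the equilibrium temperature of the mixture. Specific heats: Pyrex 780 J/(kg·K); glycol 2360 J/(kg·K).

Set heat shed by the hot body equal to heat absorbed by the cold body:
0.5035*780*(350.2 − T) = 0.4862*2360*(T − 19.33)
392.73(350.2 − T) = 1147.4(T − 19.33)
1540.2 T = 159714  ⇒  T ≈ 103.70 °C

T_f ≈ 103.7 °C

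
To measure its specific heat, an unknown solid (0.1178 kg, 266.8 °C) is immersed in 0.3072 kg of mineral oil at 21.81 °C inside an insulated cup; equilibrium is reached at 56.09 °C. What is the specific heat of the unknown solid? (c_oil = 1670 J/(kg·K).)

Heat lost by the unknown solid = heat gained by the oil:
0.1178·c·(266.8 − 56.09) = 0.3072·1670·(56.09 − 21.81)
24.82 c = 17586  ⇒  c ≈ 708.5 J/(kg·K)

c ≈ 709 J/(kg·K)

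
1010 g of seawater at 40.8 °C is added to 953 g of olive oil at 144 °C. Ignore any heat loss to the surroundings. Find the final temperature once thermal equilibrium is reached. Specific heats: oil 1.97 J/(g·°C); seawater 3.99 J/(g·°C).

Energy conservation, ΣQ = 0:
953*1.97*(T − 144) + 1010*3.99*(T − 40.8) = 0
1877.4(T − 144) + 4029.9(T − 40.8) = 0
(1877.4 + 4029.9) T = 1877.4*144 + 4029.9*40.8
T = 434767 / 5907.3 = 73.6 °C

T_f ≈ 73.6 °C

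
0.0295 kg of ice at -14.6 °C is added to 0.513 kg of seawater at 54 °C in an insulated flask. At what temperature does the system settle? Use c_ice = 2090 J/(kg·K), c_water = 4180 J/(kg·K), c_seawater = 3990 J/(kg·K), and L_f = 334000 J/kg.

T_f ≈ 46.0 °C

Let T be the final temperature. ΣQ_i = 0:
warm ice to 0 °C: 0.0295×2090×(0 − (-14.6)) = 900.16
  fusion: m_ice L_f = 0.0295×334000 = 9853
  meltwater 0→T: 0.0295×4180×T = 123.31 T
  seawater: 2046.9(T − 54)
2170.2 T = 110531 − 10753 = 99778
T ≈ 45.98 °C. Since T > 0 °C, the all-ice-melts assumption holds.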